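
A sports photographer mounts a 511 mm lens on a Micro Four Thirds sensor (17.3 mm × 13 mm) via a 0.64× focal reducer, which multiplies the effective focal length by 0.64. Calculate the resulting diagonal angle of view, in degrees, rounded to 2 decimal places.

Effective focal length f = 511 × 0.64 = 327.04 mm.
Sensor diagonal = √(17.3² + 13²) = √468.2900 ≈ 21.6400 mm.
α = 2·arctan(21.640 / (2 × 327.04)) = 2·arctan(0.03308) ≈ 3.7898°.

3.79°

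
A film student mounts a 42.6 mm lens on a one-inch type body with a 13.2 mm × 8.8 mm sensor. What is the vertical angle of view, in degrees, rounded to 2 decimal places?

Angle of view α = 2·arctan(h/2f) with h = 8.8 mm and f = 42.6 mm.
h/2f = 0.10329; arctan(0.10329) ≈ 5.8970°, so α ≈ 11.7939°.

11.79°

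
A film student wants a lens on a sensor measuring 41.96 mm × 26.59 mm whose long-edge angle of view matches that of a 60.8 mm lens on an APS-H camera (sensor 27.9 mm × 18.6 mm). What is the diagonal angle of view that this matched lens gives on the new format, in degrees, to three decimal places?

30.393°

Equal long-edge AOV ⇒ f₂ = f₁ · 41.96/27.9 = 60.8 × 1.50394 ≈ 91.4397 mm.
Sensor diagonal = √(41.96² + 26.59²) = √2467.6697 ≈ 49.6756 mm.
Diagonal AOV on the new format = 2·arctan(49.6756 / (2 × 91.4397)) = 2·arctan(0.27163) ≈ 30.3932°.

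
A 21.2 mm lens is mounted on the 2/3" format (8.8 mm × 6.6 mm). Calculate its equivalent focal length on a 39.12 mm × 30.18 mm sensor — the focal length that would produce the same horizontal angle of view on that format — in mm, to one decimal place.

Equal angle of view means equal width/f ratio, so f₂ = f₁ · (width₂/width₁) = 21.2 × 39.12/8.8.
f₂ = 21.2 × 4.44545 ≈ 94.244 mm.

94.2 mm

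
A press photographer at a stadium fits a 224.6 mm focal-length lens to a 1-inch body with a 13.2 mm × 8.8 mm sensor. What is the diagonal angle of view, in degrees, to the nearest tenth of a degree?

4.0°

Sensor diagonal = √(13.2² + 8.8²) = √251.6800 ≈ 15.8644 mm.
Angle of view α = 2·arctan(d/2f) with d = 15.8644 mm and f = 224.6 mm.
d/2f = 0.03532; arctan(0.03532) ≈ 2.0227°, so α ≈ 4.0454°.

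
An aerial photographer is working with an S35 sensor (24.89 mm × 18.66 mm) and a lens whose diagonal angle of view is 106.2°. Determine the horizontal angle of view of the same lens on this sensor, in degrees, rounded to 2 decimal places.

93.64°

Sensor diagonal = √(24.89² + 18.66²) = √967.7077 ≈ 31.1080 mm.
From the diagonal AOV: f = 31.1080 / (2·tan(53.1°)) = 31.1080 / 2.66375 ≈ 11.6783 mm.
Horizontal AOV = 2·arctan(24.89 / (2 × 11.6783)) = 2·arctan(1.06565) ≈ 93.6409°.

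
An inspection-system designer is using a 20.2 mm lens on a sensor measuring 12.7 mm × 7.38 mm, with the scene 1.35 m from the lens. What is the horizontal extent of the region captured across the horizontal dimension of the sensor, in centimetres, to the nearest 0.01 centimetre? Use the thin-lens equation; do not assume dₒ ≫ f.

83.61 cm

dₒ: 1.35 m = 1350 mm.
Similar triangles through the lens centre give W/dₒ = w/dᵢ; with 1/f = 1/dₒ + 1/dᵢ this gives W = w·(dₒ − f)/f.
W = 12.7 mm × (1350 − 20.2) / 20.2 = 12.7 × 65.8317 ≈ 836.062 mm = 83.6062 cm.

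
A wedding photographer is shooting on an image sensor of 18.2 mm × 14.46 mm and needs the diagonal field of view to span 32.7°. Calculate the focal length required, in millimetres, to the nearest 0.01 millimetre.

39.62 mm

Sensor diagonal = √(18.2² + 14.46²) = √540.3316 ≈ 23.2450 mm.
From α = 2·arctan(d/2f) we get f = d / (2·tan(α/2)).
With d = 23.2450 mm and α/2 = 16.35°, tan(α/2) ≈ 0.29337, so f ≈ 23.2450 / 0.58674 ≈ 39.6175 mm.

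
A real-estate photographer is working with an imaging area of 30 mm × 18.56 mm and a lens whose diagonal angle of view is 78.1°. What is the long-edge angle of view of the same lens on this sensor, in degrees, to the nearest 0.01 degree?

Sensor diagonal = √(30² + 18.56²) = √1244.4736 ≈ 35.2771 mm.
From the diagonal AOV: f = 35.2771 / (2·tan(39.05°)) = 35.2771 / 1.62246 ≈ 21.7430 mm.
Long-edge AOV = 2·arctan(30 / (2 × 21.7430)) = 2·arctan(0.68988) ≈ 69.2019°.

69.20°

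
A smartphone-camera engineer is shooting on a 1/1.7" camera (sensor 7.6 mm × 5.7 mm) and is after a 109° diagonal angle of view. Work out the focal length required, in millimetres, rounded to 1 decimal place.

3.4 mm

Sensor diagonal = √(7.6² + 5.7²) = √90.2500 ≈ 9.5000 mm.
From α = 2·arctan(d/2f) we get f = d / (2·tan(α/2)).
With d = 9.5000 mm and α/2 = 54.5°, tan(α/2) ≈ 1.40195, so f ≈ 9.5000 / 2.80390 ≈ 3.3881 mm.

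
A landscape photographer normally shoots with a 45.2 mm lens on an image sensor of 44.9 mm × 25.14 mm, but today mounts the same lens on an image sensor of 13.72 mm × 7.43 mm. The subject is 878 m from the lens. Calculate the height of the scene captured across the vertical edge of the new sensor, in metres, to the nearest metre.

The focal length stays 45.2 mm; the relevant sensor dimension is now h = 7.43 mm. Object distance dₒ = 878 m = 878000 mm.
Thin-lens field height W = h·(dₒ − f)/f = 7.43 × (878000 − 45.2)/45.2 ≈ 144318.676 mm = 144.319 m.

144 m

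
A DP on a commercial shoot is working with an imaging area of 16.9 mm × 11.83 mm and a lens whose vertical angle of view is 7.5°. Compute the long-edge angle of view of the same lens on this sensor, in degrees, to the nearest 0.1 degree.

10.7°

From the vertical AOV: f = 11.83 / (2·tan(3.75°)) = 11.83 / 0.13109 ≈ 90.2455 mm.
Long-edge AOV = 2·arctan(16.9 / (2 × 90.2455)) = 2·arctan(0.09363) ≈ 10.6984°.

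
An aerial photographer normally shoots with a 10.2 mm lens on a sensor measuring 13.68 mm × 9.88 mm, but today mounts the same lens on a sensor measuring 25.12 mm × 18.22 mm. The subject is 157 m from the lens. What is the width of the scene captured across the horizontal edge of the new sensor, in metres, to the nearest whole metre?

387 m

The focal length stays 10.2 mm; the relevant sensor dimension is now w = 25.12 mm. Object distance dₒ = 157 m = 157000 mm.
Thin-lens field width W = w·(dₒ − f)/f = 25.12 × (157000 − 10.2)/10.2 ≈ 386625.860 mm = 386.626 m.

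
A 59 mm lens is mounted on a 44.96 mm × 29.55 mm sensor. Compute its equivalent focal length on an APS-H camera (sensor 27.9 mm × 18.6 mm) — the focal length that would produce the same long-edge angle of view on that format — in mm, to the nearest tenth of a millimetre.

Equal angle of view means equal width/f ratio, so f₂ = f₁ · (width₂/width₁) = 59 × 27.9/44.96.
f₂ = 59 × 0.62055 ≈ 36.613 mm.

36.6 mm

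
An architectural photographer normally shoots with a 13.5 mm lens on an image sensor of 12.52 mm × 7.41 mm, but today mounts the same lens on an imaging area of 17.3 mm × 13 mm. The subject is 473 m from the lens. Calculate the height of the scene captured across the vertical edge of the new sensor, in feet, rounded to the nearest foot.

1494 ft

The focal length stays 13.5 mm; the relevant sensor dimension is now h = 13 mm. Object distance dₒ = 473 m = 473000 mm.
Thin-lens field height W = h·(dₒ − f)/f = 13 × (473000 − 13.5)/13.5 ≈ 455468.481 mm = 455468.481/304.8 ft = 1494.32 ft.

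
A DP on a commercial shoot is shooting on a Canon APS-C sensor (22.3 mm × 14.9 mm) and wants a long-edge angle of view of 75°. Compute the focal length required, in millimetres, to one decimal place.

From α = 2·arctan(w/2f) we get f = w / (2·tan(α/2)).
With w = 22.3 mm and α/2 = 37.5°, tan(α/2) ≈ 0.76733, so f ≈ 22.3 / 1.53465 ≈ 14.5310 mm.

14.5 mm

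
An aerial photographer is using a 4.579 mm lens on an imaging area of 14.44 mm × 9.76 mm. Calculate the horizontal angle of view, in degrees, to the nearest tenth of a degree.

Angle of view α = 2·arctan(w/2f) with w = 14.44 mm and f = 4.579 mm.
w/2f = 1.57676; arctan(1.57676) ≈ 57.6167°, so α ≈ 115.2334°.

115.2°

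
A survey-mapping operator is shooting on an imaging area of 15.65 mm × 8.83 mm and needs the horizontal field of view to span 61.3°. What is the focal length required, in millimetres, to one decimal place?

13.2 mm

From α = 2·arctan(w/2f) we get f = w / (2·tan(α/2)).
With w = 15.65 mm and α/2 = 30.65°, tan(α/2) ≈ 0.59258, so f ≈ 15.65 / 1.18515 ≈ 13.2050 mm.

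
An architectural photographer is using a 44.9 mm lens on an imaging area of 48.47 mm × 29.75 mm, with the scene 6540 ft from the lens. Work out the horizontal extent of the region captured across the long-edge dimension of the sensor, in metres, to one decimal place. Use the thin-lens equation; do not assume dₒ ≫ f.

dₒ: 6540 ft × 304.8 mm/ft = 1993391.94 mm.
Similar triangles through the lens centre give W/dₒ = w/dᵢ; with 1/f = 1/dₒ + 1/dᵢ this gives W = w·(dₒ − f)/f.
W = 48.47 mm × (1.99339e+06 − 44.9) / 44.9 = 48.47 × 44395.2569 ≈ 2151838.103 mm = 2151.84 m.

2151.8 m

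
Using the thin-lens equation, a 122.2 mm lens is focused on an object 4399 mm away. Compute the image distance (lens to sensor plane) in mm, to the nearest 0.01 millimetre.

125.69 mm

1/dᵢ = 1/f − 1/dₒ = 1/122.2 − 1/4399 = 0.0079560 mm⁻¹.
dᵢ = 1/0.0079560 ≈ 125.6916 mm.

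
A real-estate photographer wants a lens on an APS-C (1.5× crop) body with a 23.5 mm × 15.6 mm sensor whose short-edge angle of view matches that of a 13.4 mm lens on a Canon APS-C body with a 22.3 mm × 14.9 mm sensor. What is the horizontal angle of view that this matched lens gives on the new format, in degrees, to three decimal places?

79.894°

Equal short-edge AOV ⇒ f₂ = f₁ · 15.6/14.9 = 13.4 × 1.04698 ≈ 14.0295 mm.
Horizontal AOV on the new format = 2·arctan(23.5 / (2 × 14.0295)) = 2·arctan(0.83752) ≈ 79.8936°.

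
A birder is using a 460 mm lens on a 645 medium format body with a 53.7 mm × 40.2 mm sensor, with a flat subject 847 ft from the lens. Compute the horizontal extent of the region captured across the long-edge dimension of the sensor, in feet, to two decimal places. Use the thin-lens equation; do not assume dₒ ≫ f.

dₒ: 847 ft × 304.8 mm/ft = 258165.59 mm.
Similar triangles through the lens centre give W/dₒ = w/dᵢ; with 1/f = 1/dₒ + 1/dᵢ this gives W = w·(dₒ − f)/f.
W = 53.7 mm × (258166 − 460) / 460 = 53.7 × 560.2295 ≈ 30084.327 mm = 30084.327/304.8 ft = 98.7019 ft.

98.70 ft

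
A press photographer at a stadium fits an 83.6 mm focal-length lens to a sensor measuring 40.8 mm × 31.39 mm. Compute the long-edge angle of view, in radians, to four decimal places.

Angle of view α = 2·arctan(w/2f) with w = 40.8 mm and f = 83.6 mm.
w/2f = 0.24402; arctan(0.24402) ≈ 0.2393 rad, so α ≈ 0.4787 rad.

0.4787 rad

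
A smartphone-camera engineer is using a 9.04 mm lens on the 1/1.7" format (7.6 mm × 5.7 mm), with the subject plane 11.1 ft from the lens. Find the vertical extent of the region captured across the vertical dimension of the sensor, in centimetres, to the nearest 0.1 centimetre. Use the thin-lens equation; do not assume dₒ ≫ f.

212.8 cm

dₒ: 11.1 ft × 304.8 mm/ft = 3383.28 mm.
Similar triangles through the lens centre give W/dₒ = h/dᵢ; with 1/f = 1/dₒ + 1/dᵢ this gives W = h·(dₒ − f)/f.
W = 5.7 mm × (3383.28 − 9.04) / 9.04 = 5.7 × 373.2566 ≈ 2127.563 mm = 212.756 cm.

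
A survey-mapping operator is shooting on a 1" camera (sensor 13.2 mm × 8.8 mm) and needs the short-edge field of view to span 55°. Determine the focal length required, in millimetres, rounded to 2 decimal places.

8.45 mm

From α = 2·arctan(h/2f) we get f = h / (2·tan(α/2)).
With h = 8.8 mm and α/2 = 27.5°, tan(α/2) ≈ 0.52057, so f ≈ 8.8 / 1.04113 ≈ 8.4523 mm.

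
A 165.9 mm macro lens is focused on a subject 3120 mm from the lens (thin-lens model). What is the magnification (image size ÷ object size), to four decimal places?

0.0562×

Thin lens: 1/f = 1/dₒ + 1/dᵢ → 1/dᵢ = 1/165.9 − 1/3120 = 0.0057072 mm⁻¹, so dᵢ ≈ 175.2168 mm.
Magnification m = dᵢ/dₒ = 175.2168/3120 ≈ 0.05616.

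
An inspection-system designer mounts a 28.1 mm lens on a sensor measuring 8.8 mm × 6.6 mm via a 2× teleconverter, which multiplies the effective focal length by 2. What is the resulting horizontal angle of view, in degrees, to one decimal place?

9.0°

Effective focal length f = 28.1 × 2 = 56.2 mm.
α = 2·arctan(8.8 / (2 × 56.2)) = 2·arctan(0.07829) ≈ 8.9533°.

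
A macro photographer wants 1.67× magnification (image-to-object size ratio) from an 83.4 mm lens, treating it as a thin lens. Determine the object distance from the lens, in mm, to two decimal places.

133.34 mm

With m = dᵢ/dₒ and 1/f = 1/dₒ + 1/dᵢ, substituting dᵢ = m·dₒ gives 1/f = (1 + 1/m)/dₒ, hence dₒ = f·(1 + 1/m).
dₒ = 83.4 × (1 + 1/1.67) = 83.4 × 1.59880 ≈ 133.340 mm.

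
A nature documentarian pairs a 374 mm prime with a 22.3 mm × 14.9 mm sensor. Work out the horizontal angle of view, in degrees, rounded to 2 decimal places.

3.42°

Angle of view α = 2·arctan(w/2f) with w = 22.3 mm and f = 374 mm.
w/2f = 0.02981; arctan(0.02981) ≈ 1.7076°, so α ≈ 3.4153°.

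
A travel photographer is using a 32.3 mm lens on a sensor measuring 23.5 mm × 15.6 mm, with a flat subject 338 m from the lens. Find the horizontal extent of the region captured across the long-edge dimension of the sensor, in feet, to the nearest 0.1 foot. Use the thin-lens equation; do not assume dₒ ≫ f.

dₒ: 338 m = 338000 mm.
Similar triangles through the lens centre give W/dₒ = w/dᵢ; with 1/f = 1/dₒ + 1/dᵢ this gives W = w·(dₒ − f)/f.
W = 23.5 mm × (338000 − 32.3) / 32.3 = 23.5 × 10463.3963 ≈ 245889.813 mm = 245889.813/304.8 ft = 806.725 ft.

806.7 ft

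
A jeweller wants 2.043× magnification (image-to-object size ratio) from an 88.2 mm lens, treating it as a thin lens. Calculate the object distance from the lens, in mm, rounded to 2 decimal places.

131.37 mm

With m = dᵢ/dₒ and 1/f = 1/dₒ + 1/dᵢ, substituting dᵢ = m·dₒ gives 1/f = (1 + 1/m)/dₒ, hence dₒ = f·(1 + 1/m).
dₒ = 88.2 × (1 + 1/2.043) = 88.2 × 1.48948 ≈ 131.372 mm.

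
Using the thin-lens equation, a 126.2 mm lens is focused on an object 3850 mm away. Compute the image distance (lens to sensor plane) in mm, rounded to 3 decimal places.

130.477 mm

1/dᵢ = 1/f − 1/dₒ = 1/126.2 − 1/3850 = 0.0076642 mm⁻¹.
dᵢ = 1/0.0076642 ≈ 130.4769 mm.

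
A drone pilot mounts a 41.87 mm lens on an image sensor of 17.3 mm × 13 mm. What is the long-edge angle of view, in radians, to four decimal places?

0.4075 rad

Angle of view α = 2·arctan(w/2f) with w = 17.3 mm and f = 41.87 mm.
w/2f = 0.20659; arctan(0.20659) ≈ 0.2037 rad, so α ≈ 0.4075 rad.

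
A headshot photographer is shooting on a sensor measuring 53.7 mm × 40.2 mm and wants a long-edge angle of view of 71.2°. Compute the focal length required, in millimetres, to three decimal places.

From α = 2·arctan(w/2f) we get f = w / (2·tan(α/2)).
With w = 53.7 mm and α/2 = 35.6°, tan(α/2) ≈ 0.71593, so f ≈ 53.7 / 1.43186 ≈ 37.5037 mm.

37.504 mm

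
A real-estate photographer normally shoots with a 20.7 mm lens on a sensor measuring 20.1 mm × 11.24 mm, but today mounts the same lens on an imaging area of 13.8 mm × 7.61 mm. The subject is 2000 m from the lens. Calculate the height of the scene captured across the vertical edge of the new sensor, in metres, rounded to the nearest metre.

The focal length stays 20.7 mm; the relevant sensor dimension is now h = 7.61 mm. Object distance dₒ = 2000 m = 2e+06 mm.
Thin-lens field height W = h·(dₒ − f)/f = 7.61 × (2e+06 − 20.7)/20.7 ≈ 735258.090 mm = 735.258 m.

735 m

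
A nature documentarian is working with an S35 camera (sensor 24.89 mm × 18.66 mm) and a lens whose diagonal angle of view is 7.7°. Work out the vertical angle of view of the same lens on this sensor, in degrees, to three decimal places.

Sensor diagonal = √(24.89² + 18.66²) = √967.7077 ≈ 31.1080 mm.
From the diagonal AOV: f = 31.1080 / (2·tan(3.85°)) = 31.1080 / 0.13459 ≈ 231.1265 mm.
Vertical AOV = 2·arctan(18.66 / (2 × 231.1265)) = 2·arctan(0.04037) ≈ 4.6233°.

4.623°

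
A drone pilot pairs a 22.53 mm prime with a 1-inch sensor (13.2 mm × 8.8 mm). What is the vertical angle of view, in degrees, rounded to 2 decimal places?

22.10°

Angle of view α = 2·arctan(h/2f) with h = 8.8 mm and f = 22.53 mm.
h/2f = 0.19530; arctan(0.19530) ≈ 11.0505°, so α ≈ 22.1010°.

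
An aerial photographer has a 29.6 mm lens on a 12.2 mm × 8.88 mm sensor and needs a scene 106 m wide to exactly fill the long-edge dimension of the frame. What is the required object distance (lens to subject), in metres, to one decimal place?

257.2 m

W: 106 m = 106000 mm.
Magnification m = w/W = dᵢ/dₒ; combined with 1/f = 1/dₒ + 1/dᵢ this gives dₒ = f·(1 + W/w).
dₒ = 29.6 mm × (1 + 106000/12.2) = 29.6 × 8689.5246 ≈ 257209.928 mm = 257.21 m.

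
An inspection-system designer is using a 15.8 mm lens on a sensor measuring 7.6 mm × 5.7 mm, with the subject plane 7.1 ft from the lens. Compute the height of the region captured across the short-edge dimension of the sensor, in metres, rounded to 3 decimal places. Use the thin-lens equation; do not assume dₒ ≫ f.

0.775 m

dₒ: 7.1 ft × 304.8 mm/ft = 2164.08 mm.
Similar triangles through the lens centre give W/dₒ = h/dᵢ; with 1/f = 1/dₒ + 1/dᵢ this gives W = h·(dₒ − f)/f.
W = 5.7 mm × (2164.08 − 15.8) / 15.8 = 5.7 × 135.9671 ≈ 775.012 mm = 0.775012 m.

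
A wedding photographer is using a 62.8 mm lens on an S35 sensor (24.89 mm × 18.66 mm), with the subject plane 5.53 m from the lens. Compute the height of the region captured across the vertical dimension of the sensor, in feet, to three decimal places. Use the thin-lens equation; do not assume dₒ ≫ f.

dₒ: 5.53 m = 5530 mm.
Similar triangles through the lens centre give W/dₒ = h/dᵢ; with 1/f = 1/dₒ + 1/dᵢ this gives W = h·(dₒ − f)/f.
W = 18.66 mm × (5530 − 62.8) / 62.8 = 18.66 × 87.0573 ≈ 1624.490 mm = 1624.490/304.8 ft = 5.32969 ft.

5.330 ft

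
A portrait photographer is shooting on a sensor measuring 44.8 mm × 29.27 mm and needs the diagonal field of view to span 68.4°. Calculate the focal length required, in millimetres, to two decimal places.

39.37 mm

Sensor diagonal = √(44.8² + 29.27²) = √2863.7729 ≈ 53.5142 mm.
From α = 2·arctan(d/2f) we get f = d / (2·tan(α/2)).
With d = 53.5142 mm and α/2 = 34.2°, tan(α/2) ≈ 0.67960, so f ≈ 53.5142 / 1.35920 ≈ 39.3719 mm.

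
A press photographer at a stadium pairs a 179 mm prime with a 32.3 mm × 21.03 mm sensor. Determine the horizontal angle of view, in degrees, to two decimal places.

Angle of view α = 2·arctan(w/2f) with w = 32.3 mm and f = 179 mm.
w/2f = 0.09022; arctan(0.09022) ≈ 5.1555°, so α ≈ 10.3109°.

10.31°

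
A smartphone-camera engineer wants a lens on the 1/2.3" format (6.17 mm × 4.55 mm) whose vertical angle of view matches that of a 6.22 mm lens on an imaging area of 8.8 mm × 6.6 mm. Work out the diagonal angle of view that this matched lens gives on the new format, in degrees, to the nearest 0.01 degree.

83.59°

Equal vertical AOV ⇒ f₂ = f₁ · 4.55/6.6 = 6.22 × 0.68939 ≈ 4.2880 mm.
Sensor diagonal = √(6.17² + 4.55²) = √58.7714 ≈ 7.6663 mm.
Diagonal AOV on the new format = 2·arctan(7.6663 / (2 × 4.2880)) = 2·arctan(0.89391) ≈ 83.5879°.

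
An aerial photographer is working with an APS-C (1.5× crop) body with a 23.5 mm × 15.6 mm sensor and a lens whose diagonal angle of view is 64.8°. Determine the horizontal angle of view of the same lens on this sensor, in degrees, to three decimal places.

Sensor diagonal = √(23.5² + 15.6²) = √795.6100 ≈ 28.2066 mm.
From the diagonal AOV: f = 28.2066 / (2·tan(32.4°)) = 28.2066 / 1.26924 ≈ 22.2232 mm.
Horizontal AOV = 2·arctan(23.5 / (2 × 22.2232)) = 2·arctan(0.52873) ≈ 55.7332°.

55.733°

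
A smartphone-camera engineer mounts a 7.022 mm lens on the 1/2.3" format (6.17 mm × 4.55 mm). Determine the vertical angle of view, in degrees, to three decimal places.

35.903°

Angle of view α = 2·arctan(h/2f) with h = 4.55 mm and f = 7.022 mm.
h/2f = 0.32398; arctan(0.32398) ≈ 17.9514°, so α ≈ 35.9028°.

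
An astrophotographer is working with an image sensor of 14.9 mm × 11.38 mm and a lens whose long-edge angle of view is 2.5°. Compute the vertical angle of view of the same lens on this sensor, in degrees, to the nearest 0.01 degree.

From the long-edge AOV: f = 14.9 / (2·tan(1.25°)) = 14.9 / 0.04364 ≈ 341.4287 mm.
Vertical AOV = 2·arctan(11.38 / (2 × 341.4287)) = 2·arctan(0.01667) ≈ 1.9095°.

1.91°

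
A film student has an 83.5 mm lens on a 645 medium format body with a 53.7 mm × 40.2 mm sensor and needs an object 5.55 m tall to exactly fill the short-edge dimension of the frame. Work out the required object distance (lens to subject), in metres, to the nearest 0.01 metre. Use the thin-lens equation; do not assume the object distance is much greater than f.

W: 5.55 m = 5550 mm.
Magnification m = h/W = dᵢ/dₒ; combined with 1/f = 1/dₒ + 1/dᵢ this gives dₒ = f·(1 + W/h).
dₒ = 83.5 mm × (1 + 5550/40.2) = 83.5 × 139.0597 ≈ 11611.485 mm = 11.6115 m.

11.61 m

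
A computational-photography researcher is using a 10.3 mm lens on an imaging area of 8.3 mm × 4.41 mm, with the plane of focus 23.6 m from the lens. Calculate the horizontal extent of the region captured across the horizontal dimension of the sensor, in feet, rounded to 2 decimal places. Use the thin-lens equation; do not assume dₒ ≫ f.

dₒ: 23.6 m = 23600 mm.
Similar triangles through the lens centre give W/dₒ = w/dᵢ; with 1/f = 1/dₒ + 1/dᵢ this gives W = w·(dₒ − f)/f.
W = 8.3 mm × (23600 − 10.3) / 10.3 = 8.3 × 2290.2621 ≈ 19009.176 mm = 19009.176/304.8 ft = 62.3661 ft.

62.37 ft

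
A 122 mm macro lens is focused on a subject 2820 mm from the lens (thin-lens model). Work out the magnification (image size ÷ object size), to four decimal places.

Thin lens: 1/f = 1/dₒ + 1/dᵢ → 1/dᵢ = 1/122 − 1/2820 = 0.0078421 mm⁻¹, so dᵢ ≈ 127.5167 mm.
Magnification m = dᵢ/dₒ = 127.5167/2820 ≈ 0.04522.

0.0452×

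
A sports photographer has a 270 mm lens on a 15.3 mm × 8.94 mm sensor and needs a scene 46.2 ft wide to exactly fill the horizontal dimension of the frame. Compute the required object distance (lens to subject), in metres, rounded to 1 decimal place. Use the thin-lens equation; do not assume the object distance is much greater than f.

248.8 m

W: 46.2 ft × 304.8 mm/ft = 14081.76 mm.
Magnification m = w/W = dᵢ/dₒ; combined with 1/f = 1/dₒ + 1/dᵢ this gives dₒ = f·(1 + W/w).
dₒ = 270 mm × (1 + 14081.8/15.3) = 270 × 921.3764 ≈ 248771.639 mm = 248.772 m.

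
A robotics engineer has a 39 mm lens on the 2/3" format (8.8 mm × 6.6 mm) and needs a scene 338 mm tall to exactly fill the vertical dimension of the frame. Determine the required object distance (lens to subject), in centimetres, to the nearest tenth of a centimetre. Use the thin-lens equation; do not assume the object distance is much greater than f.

203.6 cm

Magnification m = h/W = dᵢ/dₒ; combined with 1/f = 1/dₒ + 1/dᵢ this gives dₒ = f·(1 + W/h).
dₒ = 39 mm × (1 + 338/6.6) = 39 × 52.2121 ≈ 2036.273 mm = 203.627 cm.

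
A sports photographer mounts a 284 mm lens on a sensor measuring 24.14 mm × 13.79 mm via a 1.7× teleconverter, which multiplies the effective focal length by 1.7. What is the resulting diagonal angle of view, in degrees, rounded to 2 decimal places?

3.30°

Effective focal length f = 284 × 1.7 = 482.8 mm.
Sensor diagonal = √(24.14² + 13.79²) = √772.9037 ≈ 27.8011 mm.
α = 2·arctan(27.801 / (2 × 482.8)) = 2·arctan(0.02879) ≈ 3.2984°.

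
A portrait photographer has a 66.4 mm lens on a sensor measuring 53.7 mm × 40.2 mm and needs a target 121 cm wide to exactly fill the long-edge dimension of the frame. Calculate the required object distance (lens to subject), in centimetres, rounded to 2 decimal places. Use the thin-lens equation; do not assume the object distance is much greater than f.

W: 121 cm = 1210 mm.
Magnification m = w/W = dᵢ/dₒ; combined with 1/f = 1/dₒ + 1/dᵢ this gives dₒ = f·(1 + W/w).
dₒ = 66.4 mm × (1 + 1210/53.7) = 66.4 × 23.5326 ≈ 1562.564 mm = 156.256 cm.

156.26 cm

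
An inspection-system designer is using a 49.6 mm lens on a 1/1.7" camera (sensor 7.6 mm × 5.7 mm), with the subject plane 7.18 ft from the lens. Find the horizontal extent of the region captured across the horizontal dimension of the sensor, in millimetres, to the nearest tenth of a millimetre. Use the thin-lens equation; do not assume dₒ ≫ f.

327.7 mm

dₒ: 7.18 ft × 304.8 mm/ft = 2188.46 mm.
Similar triangles through the lens centre give W/dₒ = w/dᵢ; with 1/f = 1/dₒ + 1/dᵢ this gives W = w·(dₒ − f)/f.
W = 7.6 mm × (2188.46 − 49.6) / 49.6 = 7.6 × 43.1223 ≈ 327.729 mm.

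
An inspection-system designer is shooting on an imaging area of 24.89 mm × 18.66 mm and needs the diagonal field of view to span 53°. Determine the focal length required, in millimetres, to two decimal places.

31.20 mm

Sensor diagonal = √(24.89² + 18.66²) = √967.7077 ≈ 31.1080 mm.
From α = 2·arctan(d/2f) we get f = d / (2·tan(α/2)).
With d = 31.1080 mm and α/2 = 26.5°, tan(α/2) ≈ 0.49858, so f ≈ 31.1080 / 0.99716 ≈ 31.1965 mm.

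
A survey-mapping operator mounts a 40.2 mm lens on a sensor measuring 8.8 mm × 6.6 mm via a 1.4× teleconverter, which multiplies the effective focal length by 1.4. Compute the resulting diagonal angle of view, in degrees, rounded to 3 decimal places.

11.163°

Effective focal length f = 40.2 × 1.4 = 56.28 mm.
Sensor diagonal = √(8.8² + 6.6²) = √121.0000 ≈ 11.0000 mm.
α = 2·arctan(11.000 / (2 × 56.28)) = 2·arctan(0.09773) ≈ 11.1631°.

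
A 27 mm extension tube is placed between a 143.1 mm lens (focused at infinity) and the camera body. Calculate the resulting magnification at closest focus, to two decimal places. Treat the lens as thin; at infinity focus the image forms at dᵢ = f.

The tube moves the image plane from f to f + e, so dᵢ = 143.1 + 27 = 170.1 mm. Focus is achieved when 1/f = 1/dₒ + 1/dᵢ, giving dₒ = 1/(1/f − 1/(f+e)).
Magnification m = dᵢ/dₒ = (f+e)·(1/f − 1/(f+e)) = e/f = 27/143.1 ≈ 0.1887.

0.19×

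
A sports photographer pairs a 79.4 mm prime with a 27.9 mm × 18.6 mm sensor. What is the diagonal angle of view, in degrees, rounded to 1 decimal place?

23.8°

Sensor diagonal = √(27.9² + 18.6²) = √1124.3700 ≈ 33.5316 mm.
Angle of view α = 2·arctan(d/2f) with d = 33.5316 mm and f = 79.4 mm.
d/2f = 0.21116; arctan(0.21116) ≈ 11.9232°, so α ≈ 23.8464°.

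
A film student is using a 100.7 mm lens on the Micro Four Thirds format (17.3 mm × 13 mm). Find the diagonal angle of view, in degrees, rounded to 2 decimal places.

12.27°

Sensor diagonal = √(17.3² + 13²) = √468.2900 ≈ 21.6400 mm.
Angle of view α = 2·arctan(d/2f) with d = 21.6400 mm and f = 100.7 mm.
d/2f = 0.10745; arctan(0.10745) ≈ 6.1328°, so α ≈ 12.2656°.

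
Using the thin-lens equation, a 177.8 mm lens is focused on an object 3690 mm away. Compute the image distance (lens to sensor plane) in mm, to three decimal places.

1/dᵢ = 1/f − 1/dₒ = 1/177.8 − 1/3690 = 0.0053533 mm⁻¹.
dᵢ = 1/0.0053533 ≈ 186.8009 mm.

186.801 mm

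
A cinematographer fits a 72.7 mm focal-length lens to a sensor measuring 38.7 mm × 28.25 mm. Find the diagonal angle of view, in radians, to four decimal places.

Sensor diagonal = √(38.7² + 28.25²) = √2295.7525 ≈ 47.9140 mm.
Angle of view α = 2·arctan(d/2f) with d = 47.9140 mm and f = 72.7 mm.
d/2f = 0.32953; arctan(0.32953) ≈ 0.3183 rad, so α ≈ 0.6367 rad.

0.6367 rad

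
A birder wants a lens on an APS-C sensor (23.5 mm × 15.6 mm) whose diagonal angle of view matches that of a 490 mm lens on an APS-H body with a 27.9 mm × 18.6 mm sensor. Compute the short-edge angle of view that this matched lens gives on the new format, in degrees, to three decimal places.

Sensor diagonal = √(27.9² + 18.6²) = √1124.3700 ≈ 33.5316 mm.
Sensor diagonal = √(23.5² + 15.6²) = √795.6100 ≈ 28.2066 mm.
Equal diagonal AOV ⇒ f₂ = f₁ · 28.2066/33.5316 = 490 × 0.84119 ≈ 412.1844 mm.
Short-edge AOV on the new format = 2·arctan(15.6 / (2 × 412.1844)) = 2·arctan(0.01892) ≈ 2.1682°.

2.168°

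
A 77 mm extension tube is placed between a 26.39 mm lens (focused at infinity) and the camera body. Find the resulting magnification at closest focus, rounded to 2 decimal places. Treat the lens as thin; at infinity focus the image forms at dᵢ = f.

The tube moves the image plane from f to f + e, so dᵢ = 26.39 + 77 = 103.39 mm. Focus is achieved when 1/f = 1/dₒ + 1/dᵢ, giving dₒ = 1/(1/f − 1/(f+e)).
Magnification m = dᵢ/dₒ = (f+e)·(1/f − 1/(f+e)) = e/f = 77/26.39 ≈ 2.9178.

2.92×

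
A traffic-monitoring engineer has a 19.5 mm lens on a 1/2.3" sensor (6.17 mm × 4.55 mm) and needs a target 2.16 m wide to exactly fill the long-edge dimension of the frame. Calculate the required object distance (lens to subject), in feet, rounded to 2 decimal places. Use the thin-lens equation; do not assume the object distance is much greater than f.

22.46 ft

W: 2.16 m = 2160 mm.
Magnification m = w/W = dᵢ/dₒ; combined with 1/f = 1/dₒ + 1/dᵢ this gives dₒ = f·(1 + W/w).
dₒ = 19.5 mm × (1 + 2160/6.17) = 19.5 × 351.0810 ≈ 6846.080 mm = 6846.080/304.8 ft = 22.4609 ft.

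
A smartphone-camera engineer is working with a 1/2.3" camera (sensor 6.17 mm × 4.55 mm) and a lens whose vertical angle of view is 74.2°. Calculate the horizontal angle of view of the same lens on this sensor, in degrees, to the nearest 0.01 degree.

91.45°

From the vertical AOV: f = 4.55 / (2·tan(37.1°)) = 4.55 / 1.51259 ≈ 3.0081 mm.
Horizontal AOV = 2·arctan(6.17 / (2 × 3.0081)) = 2·arctan(1.02557) ≈ 91.4464°.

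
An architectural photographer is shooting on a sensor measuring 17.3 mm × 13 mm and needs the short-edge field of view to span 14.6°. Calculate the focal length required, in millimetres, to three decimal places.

50.740 mm

From α = 2·arctan(h/2f) we get f = h / (2·tan(α/2)).
With h = 13 mm and α/2 = 7.3°, tan(α/2) ≈ 0.12810, so f ≈ 13 / 0.25621 ≈ 50.7404 mm.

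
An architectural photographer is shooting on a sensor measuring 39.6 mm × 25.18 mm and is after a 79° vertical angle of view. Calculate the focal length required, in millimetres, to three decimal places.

From α = 2·arctan(h/2f) we get f = h / (2·tan(α/2)).
With h = 25.18 mm and α/2 = 39.5°, tan(α/2) ≈ 0.82434, so f ≈ 25.18 / 1.64867 ≈ 15.2729 mm.

15.273 mm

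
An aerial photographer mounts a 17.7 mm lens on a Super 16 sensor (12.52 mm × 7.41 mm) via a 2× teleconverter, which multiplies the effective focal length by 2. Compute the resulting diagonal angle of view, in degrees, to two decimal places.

Effective focal length f = 17.7 × 2 = 35.4 mm.
Sensor diagonal = √(12.52² + 7.41²) = √211.6585 ≈ 14.5485 mm.
α = 2·arctan(14.548 / (2 × 35.4)) = 2·arctan(0.20549) ≈ 23.2238°.

23.22°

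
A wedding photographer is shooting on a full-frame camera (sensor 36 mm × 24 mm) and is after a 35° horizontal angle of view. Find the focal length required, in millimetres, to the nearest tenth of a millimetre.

From α = 2·arctan(w/2f) we get f = w / (2·tan(α/2)).
With w = 36 mm and α/2 = 17.5°, tan(α/2) ≈ 0.31530, so f ≈ 36 / 0.63060 ≈ 57.0887 mm.

57.1 mm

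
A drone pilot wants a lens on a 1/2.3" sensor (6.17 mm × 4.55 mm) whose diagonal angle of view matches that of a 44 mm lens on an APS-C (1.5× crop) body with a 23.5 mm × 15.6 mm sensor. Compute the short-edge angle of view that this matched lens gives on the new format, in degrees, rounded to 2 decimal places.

Sensor diagonal = √(23.5² + 15.6²) = √795.6100 ≈ 28.2066 mm.
Sensor diagonal = √(6.17² + 4.55²) = √58.7714 ≈ 7.6663 mm.
Equal diagonal AOV ⇒ f₂ = f₁ · 7.6663/28.2066 = 44 × 0.27179 ≈ 11.9587 mm.
Short-edge AOV on the new format = 2·arctan(4.55 / (2 × 11.9587)) = 2·arctan(0.19024) ≈ 21.5422°.

21.54°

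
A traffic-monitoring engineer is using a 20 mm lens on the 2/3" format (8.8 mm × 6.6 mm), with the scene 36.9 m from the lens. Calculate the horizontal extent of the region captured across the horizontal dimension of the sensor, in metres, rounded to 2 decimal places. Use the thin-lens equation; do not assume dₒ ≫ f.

dₒ: 36.9 m = 36900 mm.
Similar triangles through the lens centre give W/dₒ = w/dᵢ; with 1/f = 1/dₒ + 1/dᵢ this gives W = w·(dₒ − f)/f.
W = 8.8 mm × (36900 − 20) / 20 = 8.8 × 1844.0000 ≈ 16227.200 mm = 16.2272 m.

16.23 m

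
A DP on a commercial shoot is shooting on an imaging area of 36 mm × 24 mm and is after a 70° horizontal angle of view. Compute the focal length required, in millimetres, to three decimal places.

25.707 mm

From α = 2·arctan(w/2f) we get f = w / (2·tan(α/2)).
With w = 36 mm and α/2 = 35°, tan(α/2) ≈ 0.70021, so f ≈ 36 / 1.40042 ≈ 25.7067 mm.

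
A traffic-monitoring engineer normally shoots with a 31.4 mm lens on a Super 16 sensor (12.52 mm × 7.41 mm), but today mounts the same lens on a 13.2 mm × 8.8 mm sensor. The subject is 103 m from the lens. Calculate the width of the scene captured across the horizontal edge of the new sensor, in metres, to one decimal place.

43.3 m

The focal length stays 31.4 mm; the relevant sensor dimension is now w = 13.2 mm. Object distance dₒ = 103 m = 103000 mm.
Thin-lens field width W = w·(dₒ − f)/f = 13.2 × (103000 − 31.4)/31.4 ≈ 43286.163 mm = 43.2862 m.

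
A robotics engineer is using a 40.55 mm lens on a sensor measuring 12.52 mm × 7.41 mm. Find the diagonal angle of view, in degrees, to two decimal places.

20.34°

Sensor diagonal = √(12.52² + 7.41²) = √211.6585 ≈ 14.5485 mm.
Angle of view α = 2·arctan(d/2f) with d = 14.5485 mm and f = 40.55 mm.
d/2f = 0.17939; arctan(0.17939) ≈ 10.1701°, so α ≈ 20.3402°.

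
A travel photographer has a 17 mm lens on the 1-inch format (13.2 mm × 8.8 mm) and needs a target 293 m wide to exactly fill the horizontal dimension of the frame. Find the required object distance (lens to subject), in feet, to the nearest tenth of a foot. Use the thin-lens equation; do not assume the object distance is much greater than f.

1238.1 ft

W: 293 m = 293000 mm.
Magnification m = w/W = dᵢ/dₒ; combined with 1/f = 1/dₒ + 1/dᵢ this gives dₒ = f·(1 + W/w).
dₒ = 17 mm × (1 + 293000/13.2) = 17 × 22197.9697 ≈ 377365.485 mm = 377365.485/304.8 ft = 1238.08 ft.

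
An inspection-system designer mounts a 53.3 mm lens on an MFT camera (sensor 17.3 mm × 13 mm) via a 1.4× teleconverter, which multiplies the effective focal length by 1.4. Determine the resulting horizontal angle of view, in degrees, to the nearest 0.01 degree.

Effective focal length f = 53.3 × 1.4 = 74.62 mm.
α = 2·arctan(17.3 / (2 × 74.62)) = 2·arctan(0.11592) ≈ 13.2245°.

13.22°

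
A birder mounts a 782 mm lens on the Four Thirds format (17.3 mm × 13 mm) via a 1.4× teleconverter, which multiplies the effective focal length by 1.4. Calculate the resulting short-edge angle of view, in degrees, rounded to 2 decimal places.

0.68°

Effective focal length f = 782 × 1.4 = 1094.8 mm.
α = 2·arctan(13 / (2 × 1094.8)) = 2·arctan(0.00594) ≈ 0.6803°.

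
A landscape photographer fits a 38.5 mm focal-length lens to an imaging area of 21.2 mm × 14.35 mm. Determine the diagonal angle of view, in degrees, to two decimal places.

Sensor diagonal = √(21.2² + 14.35²) = √655.3625 ≈ 25.6000 mm.
Angle of view α = 2·arctan(d/2f) with d = 25.6000 mm and f = 38.5 mm.
d/2f = 0.33247; arctan(0.33247) ≈ 18.3903°, so α ≈ 36.7806°.

36.78°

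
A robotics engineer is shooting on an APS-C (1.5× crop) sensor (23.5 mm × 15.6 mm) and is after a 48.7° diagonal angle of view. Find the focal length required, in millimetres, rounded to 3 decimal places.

31.163 mm

Sensor diagonal = √(23.5² + 15.6²) = √795.6100 ≈ 28.2066 mm.
From α = 2·arctan(d/2f) we get f = d / (2·tan(α/2)).
With d = 28.2066 mm and α/2 = 24.35°, tan(α/2) ≈ 0.45257, so f ≈ 28.2066 / 0.90514 ≈ 31.1628 mm.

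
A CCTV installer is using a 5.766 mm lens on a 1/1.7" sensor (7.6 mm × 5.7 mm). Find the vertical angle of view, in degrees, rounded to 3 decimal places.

52.604°

Angle of view α = 2·arctan(h/2f) with h = 5.7 mm and f = 5.766 mm.
h/2f = 0.49428; arctan(0.49428) ≈ 26.3021°, so α ≈ 52.6042°.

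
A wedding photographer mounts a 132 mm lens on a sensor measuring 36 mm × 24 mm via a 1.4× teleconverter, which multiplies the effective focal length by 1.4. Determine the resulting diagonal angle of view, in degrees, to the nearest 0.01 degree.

13.35°

Effective focal length f = 132 × 1.4 = 184.8 mm.
Sensor diagonal = √(36² + 24²) = √1872.0000 ≈ 43.2666 mm.
α = 2·arctan(43.267 / (2 × 184.8)) = 2·arctan(0.11706) ≈ 13.3537°.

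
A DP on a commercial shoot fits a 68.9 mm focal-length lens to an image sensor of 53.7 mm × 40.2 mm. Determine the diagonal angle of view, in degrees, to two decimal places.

Sensor diagonal = √(53.7² + 40.2²) = √4499.7300 ≈ 67.0800 mm.
Angle of view α = 2·arctan(d/2f) with d = 67.0800 mm and f = 68.9 mm.
d/2f = 0.48679; arctan(0.48679) ≈ 25.9565°, so α ≈ 51.9130°.

51.91°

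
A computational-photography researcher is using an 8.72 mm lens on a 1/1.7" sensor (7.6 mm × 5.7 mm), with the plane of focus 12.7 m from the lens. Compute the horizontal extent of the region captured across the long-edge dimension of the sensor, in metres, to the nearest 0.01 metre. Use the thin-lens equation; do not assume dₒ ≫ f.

dₒ: 12.7 m = 12700 mm.
Similar triangles through the lens centre give W/dₒ = w/dᵢ; with 1/f = 1/dₒ + 1/dᵢ this gives W = w·(dₒ − f)/f.
W = 7.6 mm × (12700 − 8.72) / 8.72 = 7.6 × 1455.4220 ≈ 11061.207 mm = 11.0612 m.

11.06 m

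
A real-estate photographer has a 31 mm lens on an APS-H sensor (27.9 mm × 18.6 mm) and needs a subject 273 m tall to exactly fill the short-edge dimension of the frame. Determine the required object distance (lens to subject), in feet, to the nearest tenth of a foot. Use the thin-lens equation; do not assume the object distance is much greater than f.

W: 273 m = 273000 mm.
Magnification m = h/W = dᵢ/dₒ; combined with 1/f = 1/dₒ + 1/dᵢ this gives dₒ = f·(1 + W/h).
dₒ = 31 mm × (1 + 273000/18.6) = 31 × 14678.4194 ≈ 455031.000 mm = 455031.000/304.8 ft = 1492.88 ft.

1492.9 ft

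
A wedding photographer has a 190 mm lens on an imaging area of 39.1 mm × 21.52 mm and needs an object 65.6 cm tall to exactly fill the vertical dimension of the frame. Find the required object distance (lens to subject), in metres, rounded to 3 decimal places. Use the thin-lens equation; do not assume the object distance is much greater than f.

5.982 m

W: 65.6 cm = 656 mm.
Magnification m = h/W = dᵢ/dₒ; combined with 1/f = 1/dₒ + 1/dᵢ this gives dₒ = f·(1 + W/h).
dₒ = 190 mm × (1 + 656/21.52) = 190 × 31.4833 ≈ 5981.822 mm = 5.98182 m.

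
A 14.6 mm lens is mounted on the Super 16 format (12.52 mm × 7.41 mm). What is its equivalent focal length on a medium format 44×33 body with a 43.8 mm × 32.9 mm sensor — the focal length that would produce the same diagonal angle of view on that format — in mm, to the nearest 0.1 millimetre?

55.0 mm

Sensor diagonal = √(12.52² + 7.41²) = √211.6585 ≈ 14.5485 mm.
Sensor diagonal = √(43.8² + 32.9²) = √3000.8500 ≈ 54.7800 mm.
Equal angle of view means equal diagonal/f ratio, so f₂ = f₁ · (diagonal₂/diagonal₁) = 14.6 × 54.7800/14.5485.
f₂ = 14.6 × 3.76534 ≈ 54.974 mm.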